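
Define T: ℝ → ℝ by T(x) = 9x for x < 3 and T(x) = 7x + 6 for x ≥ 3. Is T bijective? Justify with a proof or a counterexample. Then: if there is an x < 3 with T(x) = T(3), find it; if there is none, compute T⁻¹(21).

7/3

Both pieces are strictly increasing (slopes 9 and 7), so each is injective on its own interval.
The left piece maps (−∞, 3) onto (−∞, 27); the right piece maps [3, ∞) onto [27, ∞).
Since 27 = 27, the images partition ℝ: T is injective and surjective, hence bijective.
Because the two images are disjoint, no x < 3 has T(x) = T(3), so we compute T⁻¹(21): 21 lies in (−∞, 27), so solve 9x = 21: x = (21 − 0)/9 = 7/3.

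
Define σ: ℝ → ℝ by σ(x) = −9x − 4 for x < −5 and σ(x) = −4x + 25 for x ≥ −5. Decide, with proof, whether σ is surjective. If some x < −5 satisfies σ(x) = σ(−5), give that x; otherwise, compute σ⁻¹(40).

Both pieces are strictly decreasing (slopes −9 and −4), so each is injective on its own interval.
The left piece maps (−∞, −5) onto (41, ∞); the right piece maps [−5, ∞) onto (−∞, 45].
The union (41, ∞) ∪ (−∞, 45] covers ℝ, so σ is surjective.
For the follow-up: the images overlap, so an x < −5 with σ(x) = σ(−5) exists. σ(−5) = 45; solving −9x − 4 = 45 for x < −5 gives x = (45 + 4)/(−9) = −49/9.

-49/9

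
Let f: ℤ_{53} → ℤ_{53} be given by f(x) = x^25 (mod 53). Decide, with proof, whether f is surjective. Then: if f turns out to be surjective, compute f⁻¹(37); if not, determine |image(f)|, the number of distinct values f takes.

43

Since 53 is prime, the nonzero elements of ℤ_{53} form a cyclic group of order 52.
As gcd(25, 52) = 1, raising to the 25th power is a bijection on this group: if u^25 ≡ v^25 then (uv^{−1})^25 = 1, and the only element of order dividing gcd(25, 52) = 1 is 1, so u = v.
With f(0) = 0 this makes f injective on all of ℤ_{53}, hence bijective (finite equal-size domain and codomain). In particular f is surjective.
Since f is surjective, we find the preimage of 37. The inverse of x ↦ x^25 on (ℤ_{53})^× is x ↦ x^25, because 25·25 = 625 = 12·52 + 1 ≡ 1 (mod 52) and x^{52} = 1 for x ≠ 0 (Fermat). So f⁻¹(37) = 37^25 mod 53.
Repeated squaring mod 53: 37^1 ≡ 37, 37^2 ≡ 37² = 1369 ≡ 44, 37^4 ≡ 44² = 1936 ≡ 28, 37^8 ≡ 28² = 784 ≡ 42, 37^16 ≡ 42² = 1764 ≡ 15. Since 25 = 16 + 8 + 1, 37^25 ≡ 15·42·37: 15·42 = 630 ≡ 47, then 47·37 = 1739 ≡ 43. So 37^25 ≡ 43 (mod 53).
Hence f⁻¹(37) = 43.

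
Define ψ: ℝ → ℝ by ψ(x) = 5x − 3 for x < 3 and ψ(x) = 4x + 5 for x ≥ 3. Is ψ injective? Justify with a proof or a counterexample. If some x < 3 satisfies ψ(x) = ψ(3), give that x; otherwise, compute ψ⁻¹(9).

12/5

Both pieces are strictly increasing (slopes 5 and 4), so each is injective on its own interval.
The left piece maps (−∞, 3) onto (−∞, 12); the right piece maps [3, ∞) onto [17, ∞).
These images are disjoint, so no value is attained by both pieces. Thus ψ is injective.
Because the two images are disjoint, no x < 3 has ψ(x) = ψ(3), so we compute ψ⁻¹(9): 9 lies in (−∞, 12), so solve 5x − 3 = 9: x = (9 + 3)/5 = 12/5.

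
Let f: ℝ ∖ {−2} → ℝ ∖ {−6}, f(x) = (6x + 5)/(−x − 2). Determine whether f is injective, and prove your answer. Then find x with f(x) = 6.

Suppose f(x_1) = f(x_2). Cross-multiplying: (6x_1 + 5)(−x_2 − 2) = (6x_2 + 5)(−x_1 − 2).
Expanding both sides and cancelling the symmetric terms leaves −7·(x_1 − x_2) = 0. Since −7 ≠ 0, x_1 = x_2. So f is injective.
Solving f(x) = 6: cross-multiplying gives 6x + 5 = 6(−x − 2), which rearranges to 12x = −17, so x = −17/12.

-17/12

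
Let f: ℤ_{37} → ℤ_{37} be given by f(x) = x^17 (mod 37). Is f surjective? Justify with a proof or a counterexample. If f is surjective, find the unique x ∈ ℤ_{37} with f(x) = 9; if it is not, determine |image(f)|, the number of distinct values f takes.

33

Since 37 is prime, the nonzero elements of ℤ_{37} form a cyclic group of order 36.
As gcd(17, 36) = 1, raising to the 17th power is a bijection on this group: if x_1^17 ≡ x_2^17 then (x_1x_2^{−1})^17 = 1, and the only element of order dividing gcd(17, 36) = 1 is 1, so x_1 = x_2.
With f(0) = 0 this makes f injective on all of ℤ_{37}, hence bijective (finite equal-size domain and codomain). In particular f is surjective.
Since f is surjective, we find the preimage of 9. The inverse of x ↦ x^17 on (ℤ_{37})^× is x ↦ x^17, because 17·17 = 289 = 8·36 + 1 ≡ 1 (mod 36) and x^{36} = 1 for x ≠ 0 (Fermat). So f⁻¹(9) = 9^17 mod 37.
Repeated squaring mod 37: 9^1 ≡ 9, 9^2 ≡ 9² = 81 ≡ 7, 9^4 ≡ 7² = 49 ≡ 12, 9^8 ≡ 12² = 144 ≡ 33, 9^16 ≡ 33² = 1089 ≡ 16. Since 17 = 16 + 1, 9^17 ≡ 16·9: 16·9 = 144 ≡ 33. So 9^17 ≡ 33 (mod 37).
Hence f⁻¹(9) = 33.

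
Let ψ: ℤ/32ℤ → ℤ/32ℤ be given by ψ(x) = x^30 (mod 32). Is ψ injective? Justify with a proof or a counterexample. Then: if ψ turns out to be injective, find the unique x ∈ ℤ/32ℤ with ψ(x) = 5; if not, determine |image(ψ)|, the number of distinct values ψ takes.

5

ψ(0) = 0^30 = 0.
ψ(2): Repeated squaring mod 32: 2^1 ≡ 2, 2^2 ≡ 2² = 4, 2^4 ≡ 4² = 16, 2^8 ≡ 16² = 256 ≡ 0, 2^16 ≡ 0² = 0. Since 30 = 16 + 8 + 4 + 2, 2^30 ≡ 0·0·16·4: 0·0 = 0, then 0·16 = 0, then 0·4 = 0. So 2^30 ≡ 0 (mod 32).
So ψ(0) = ψ(2) = 0 while 0 ≠ 2, hence ψ is not injective.
Since ψ is not injective, we determine |image(ψ)|. Computing x^30 mod 32 for each x (by repeated squaring, reducing mod 32 at every step), the values ψ(0), ψ(1), …, ψ(31) are: 0, 1, 0, 25, 0, 9, 0, 17, 0, 17, 0, 9, 0, 25, 0, 1, 0, 1, 0, 25, 0, 9, 0, 17, 0, 17, 0, 9, 0, 25, 0, 1.
The distinct values are {0, 1, 9, 17, 25}; there are 5 of them.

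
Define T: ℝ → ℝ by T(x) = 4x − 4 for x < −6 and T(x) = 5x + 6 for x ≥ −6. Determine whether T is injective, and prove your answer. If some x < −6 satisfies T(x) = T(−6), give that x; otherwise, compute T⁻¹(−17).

Both pieces are strictly increasing (slopes 4 and 5), so each is injective on its own interval.
The left piece maps (−∞, −6) onto (−∞, −28); the right piece maps [−6, ∞) onto [−24, ∞).
These images are disjoint, so no value is attained by both pieces. So T is injective.
Because the two images are disjoint, no x < −6 has T(x) = T(−6), so we compute T⁻¹(−17): −17 lies in [−24, ∞), so solve 5x + 6 = −17: x = (−17 − 6)/5 = −23/5.

-23/5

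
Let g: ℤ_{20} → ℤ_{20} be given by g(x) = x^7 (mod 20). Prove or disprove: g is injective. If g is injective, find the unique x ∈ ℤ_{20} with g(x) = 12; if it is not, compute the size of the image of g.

15

g(0) = 0^7 = 0.
g(10): Repeated squaring mod 20: 10^1 ≡ 10, 10^2 ≡ 10² = 100 ≡ 0, 10^4 ≡ 0² = 0. Since 7 = 4 + 2 + 1, 10^7 ≡ 0·0·10: 0·0 = 0, then 0·10 = 0. So 10^7 ≡ 0 (mod 20).
So g(0) = g(10) = 0 while 0 ≠ 10, so g is not injective.
Since g is not injective, we determine |image(g)|. Computing x^7 mod 20 for each x (by repeated squaring, reducing mod 20 at every step), the values g(0), g(1), …, g(19) are: 0, 1, 8, 7, 4, 5, 16, 3, 12, 9, 0, 11, 8, 17, 4, 15, 16, 13, 12, 19.
The distinct values are {0, 1, 3, 4, 5, 7, 8, 9, 11, 12, 13, 15, 16, 17, 19}; there are 15 of them.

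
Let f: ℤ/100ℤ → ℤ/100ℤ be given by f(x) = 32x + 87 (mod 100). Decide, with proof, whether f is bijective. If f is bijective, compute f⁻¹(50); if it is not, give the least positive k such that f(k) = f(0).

Recall that f is injective when f(u) = f(v) forces u = v.
We have gcd(32, 100) = 4 > 1. Taking u = 0 and v = 25: f(0) = 87 and f(25) = 32·25 + 87 = 887 ≡ 87 (mod 100).
So f(0) = f(25) while 0 ≠ 25, hence f is not injective, hence not bijective.
Since f is not bijective, we find the least positive k with f(k) = f(0): this means 32k ≡ 0 (mod 100), i.e. 100 ∣ 32k. Since gcd(32, 100) = 4, dividing through by 4 this holds exactly when 25 ∣ 8k, and as gcd(8, 25) = 1, exactly when 25 ∣ k.
The smallest positive such k is 25.

25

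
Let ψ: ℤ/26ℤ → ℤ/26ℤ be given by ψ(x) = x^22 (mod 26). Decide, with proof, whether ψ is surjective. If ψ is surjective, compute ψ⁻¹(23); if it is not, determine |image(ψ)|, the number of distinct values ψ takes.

14

ψ(12): Repeated squaring mod 26: 12^1 ≡ 12, 12^2 ≡ 12² = 144 ≡ 14, 12^4 ≡ 14² = 196 ≡ 14, 12^8 ≡ 14² = 196 ≡ 14, 12^16 ≡ 14² = 196 ≡ 14. Since 22 = 16 + 4 + 2, 12^22 ≡ 14·14·14: 14·14 = 196 ≡ 14, then 14·14 = 196 ≡ 14. So 12^22 ≡ 14 (mod 26).
ψ(14): Repeated squaring mod 26: 14^1 ≡ 14, 14^2 ≡ 14² = 196 ≡ 14, 14^4 ≡ 14² = 196 ≡ 14, 14^8 ≡ 14² = 196 ≡ 14, 14^16 ≡ 14² = 196 ≡ 14. Since 22 = 16 + 4 + 2, 14^22 ≡ 14·14·14: 14·14 = 196 ≡ 14, then 14·14 = 196 ≡ 14. So 14^22 ≡ 14 (mod 26).
So ψ(12) = ψ(14) = 14 while 12 ≠ 14, therefore ψ is not injective.
A non-injective map from the 26-element set ℤ/26ℤ to itself takes at most 25 distinct values, so it cannot be surjective. So ψ is not surjective.
Since ψ is not surjective, we determine |image(ψ)|. Computing x^22 mod 26 for each x (by repeated squaring, reducing mod 26 at every step), the values ψ(0), ψ(1), …, ψ(25) are: 0, 1, 10, 3, 22, 25, 4, 17, 12, 9, 16, 23, 14, 13, 14, 23, 16, 9, 12, 17, 4, 25, 22, 3, 10, 1.
The distinct values are {0, 1, 3, 4, 9, 10, 12, 13, 14, 16, 17, 22, 23, 25}; there are 14 of them.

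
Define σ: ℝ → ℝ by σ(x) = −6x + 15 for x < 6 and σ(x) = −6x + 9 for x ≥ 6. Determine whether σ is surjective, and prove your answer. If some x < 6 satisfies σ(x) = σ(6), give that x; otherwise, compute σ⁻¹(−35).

Both pieces are strictly decreasing (slopes −6 and −6), so each is injective on its own interval.
The left piece maps (−∞, 6) onto (−21, ∞); the right piece maps [6, ∞) onto (−∞, −27].
The union (−21, ∞) ∪ (−∞, −27] omits the interval between −21 and −27; in particular −21 has no preimage. So σ is not surjective.
Because the two images are disjoint, no x < 6 has σ(x) = σ(6), so we compute σ⁻¹(−35): −35 lies in (−∞, −27], so solve −6x + 9 = −35: x = (−35 − 9)/(−6) = 22/3.

22/3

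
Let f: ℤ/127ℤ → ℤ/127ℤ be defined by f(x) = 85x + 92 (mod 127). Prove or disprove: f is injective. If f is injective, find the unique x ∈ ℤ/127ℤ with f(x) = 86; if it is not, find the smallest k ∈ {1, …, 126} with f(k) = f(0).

109

Suppose f(u) = f(v) in ℤ/127ℤ. Then 85u + 92 ≡ 85v + 92 (mod 127), therefore 85(u − v) ≡ 0 (mod 127).
Since gcd(85, 127) = 1, 85 is invertible modulo 127, hence u − v ≡ 0 (mod 127), i.e. u = v.
So f is injective.
We now compute 85⁻¹ mod 127 explicitly. Euclid's algorithm: 127 = 1·85 + 42, 85 = 2·42 + 1; back-substituting gives 1 = 3·85 − 2·127, so 85⁻¹ ≡ 3 (mod 127).
Since f is injective, we compute f⁻¹(86): solve 85x + 92 ≡ 86 (mod 127), i.e. 85x ≡ 121 (mod 127).
Multiplying by 85⁻¹ = 3 gives x ≡ 3·121 = 363 = 2·127 + 109 ≡ 109 (mod 127).
Check: f(109) = 85·109 + 92 = 9357 = 73·127 + 86 ≡ 86 (mod 127).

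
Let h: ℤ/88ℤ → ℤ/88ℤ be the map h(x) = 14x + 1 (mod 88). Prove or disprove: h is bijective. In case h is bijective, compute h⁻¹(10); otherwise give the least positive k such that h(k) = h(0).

44

Recall that injectivity means: for all a, b in the domain, h(a) = h(b) implies a = b.
We have gcd(14, 88) = 2 > 1. Taking a = 0 and b = 44: h(0) = 1 and h(44) = 14·44 + 1 = 617 ≡ 1 (mod 88).
So h(0) = h(44) while 0 ≠ 44, so h is not injective, hence not bijective.
Since h is not bijective, we find the least positive k with h(k) = h(0): this means 14k ≡ 0 (mod 88), i.e. 88 ∣ 14k. Since gcd(14, 88) = 2, dividing through by 2 this holds exactly when 44 ∣ 7k, and as gcd(7, 44) = 1, exactly when 44 ∣ k.
The smallest positive such k is 44.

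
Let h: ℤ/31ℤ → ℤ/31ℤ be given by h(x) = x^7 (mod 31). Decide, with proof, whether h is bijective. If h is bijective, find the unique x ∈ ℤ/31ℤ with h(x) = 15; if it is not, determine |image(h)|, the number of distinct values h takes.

27

Since 31 is prime, the nonzero elements of ℤ/31ℤ form a cyclic group of order 30.
As gcd(7, 30) = 1, raising to the 7th power is a bijection on this group: if x_1^7 ≡ x_2^7 then (x_1x_2^{−1})^7 = 1, and the only element of order dividing gcd(7, 30) = 1 is 1, so x_1 = x_2.
With h(0) = 0 this makes h injective on all of ℤ/31ℤ, hence bijective (finite equal-size domain and codomain). In particular h is bijective.
Since h is bijective, we find the preimage of 15. The inverse of x ↦ x^7 on (ℤ/31ℤ)^× is x ↦ x^13, because 7·13 = 91 = 3·30 + 1 ≡ 1 (mod 30) and x^{30} = 1 for x ≠ 0 (Fermat). So h⁻¹(15) = 15^13 mod 31.
Repeated squaring mod 31: 15^1 ≡ 15, 15^2 ≡ 15² = 225 ≡ 8, 15^4 ≡ 8² = 64 ≡ 2, 15^8 ≡ 2² = 4. Since 13 = 8 + 4 + 1, 15^13 ≡ 4·2·15: 4·2 = 8, then 8·15 = 120 ≡ 27. So 15^13 ≡ 27 (mod 31).
Hence h⁻¹(15) = 27.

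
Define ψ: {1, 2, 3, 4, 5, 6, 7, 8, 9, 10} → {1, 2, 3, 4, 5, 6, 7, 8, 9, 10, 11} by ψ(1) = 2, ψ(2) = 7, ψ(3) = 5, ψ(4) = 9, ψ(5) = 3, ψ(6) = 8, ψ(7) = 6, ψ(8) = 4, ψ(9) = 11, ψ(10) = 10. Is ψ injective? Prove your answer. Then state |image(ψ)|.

The values ψ(1), …, ψ(10) are 2, 7, 5, 9, 3, 8, 6, 4, 11, 10 — all distinct.
So ψ(u) = ψ(v) only when u = v, and ψ is injective.
The image of ψ is {2, 3, 4, 5, 6, 7, 8, 9, 10, 11}, which has 10 elements.

10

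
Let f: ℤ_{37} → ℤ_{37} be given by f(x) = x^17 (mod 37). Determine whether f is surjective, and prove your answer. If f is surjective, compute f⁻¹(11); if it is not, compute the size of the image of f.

27

Since 37 is prime, the nonzero elements of ℤ_{37} form a cyclic group of order 36.
As gcd(17, 36) = 1, raising to the 17th power is a bijection on this group: if a^17 ≡ b^17 then (ab^{−1})^17 = 1, and the only element of order dividing gcd(17, 36) = 1 is 1, so a = b.
With f(0) = 0 this makes f injective on all of ℤ_{37}, hence bijective (finite equal-size domain and codomain). In particular f is surjective.
Since f is surjective, we find the preimage of 11. The inverse of x ↦ x^17 on (ℤ_{37})^× is x ↦ x^17, because 17·17 = 289 = 8·36 + 1 ≡ 1 (mod 36) and x^{36} = 1 for x ≠ 0 (Fermat). So f⁻¹(11) = 11^17 mod 37.
Repeated squaring mod 37: 11^1 ≡ 11, 11^2 ≡ 11² = 121 ≡ 10, 11^4 ≡ 10² = 100 ≡ 26, 11^8 ≡ 26² = 676 ≡ 10, 11^16 ≡ 10² = 100 ≡ 26. Since 17 = 16 + 1, 11^17 ≡ 26·11: 26·11 = 286 ≡ 27. So 11^17 ≡ 27 (mod 37).
Hence f⁻¹(11) = 27.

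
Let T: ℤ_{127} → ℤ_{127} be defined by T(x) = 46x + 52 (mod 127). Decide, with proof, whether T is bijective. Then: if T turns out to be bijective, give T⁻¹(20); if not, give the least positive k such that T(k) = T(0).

If T(x_1) = T(x_2), then 46x_1 ≡ 46x_2 (mod 127). Because gcd(46, 127) = 1, we may cancel 46 to get x_1 ≡ x_2 (mod 127).
We now compute 46⁻¹ mod 127 explicitly. Euclid's algorithm: 127 = 2·46 + 35, 46 = 1·35 + 11, 35 = 3·11 + 2, 11 = 5·2 + 1; back-substituting gives 1 = 58·46 − 21·127, so 46⁻¹ ≡ 58 (mod 127).
For any y ∈ ℤ_{127}, x = 58(y − 52) mod 127 satisfies T(x) = 46·58(y − 52) + 52 ≡ y (since 46·58 ≡ 1 mod 127). So every y has a preimage.
Hence T is bijective.
Since T is bijective, we compute T⁻¹(20): solve 46x + 52 ≡ 20 (mod 127), i.e. 46x ≡ 95 (mod 127).
Multiplying by 46⁻¹ = 58 gives x ≡ 58·95 = 5510 = 43·127 + 49 ≡ 49 (mod 127).
Check: T(49) = 46·49 + 52 = 2306 = 18·127 + 20 ≡ 20 (mod 127).

49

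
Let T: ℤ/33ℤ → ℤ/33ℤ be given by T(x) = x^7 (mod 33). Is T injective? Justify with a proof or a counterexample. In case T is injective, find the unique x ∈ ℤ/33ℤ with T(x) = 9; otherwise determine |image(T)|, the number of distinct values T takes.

3

Computing x^7 mod 33 for each x (by repeated squaring, reducing mod 33 at every step), the values T(0), T(1), …, T(32) are: 0, 1, 29, 9, 16, 14, 30, 28, 2, 15, 10, 11, 12, 7, 20, 27, 25, 8, 6, 13, 26, 21, 22, 23, 18, 31, 5, 3, 19, 17, 24, 4, 32.
Every element of ℤ/33ℤ appears exactly once in this list, so T is a bijection, and in particular injective.
Since T is injective, we read off the preimage of 9 from the same table: T(3) = 9, so T⁻¹(9) = 3.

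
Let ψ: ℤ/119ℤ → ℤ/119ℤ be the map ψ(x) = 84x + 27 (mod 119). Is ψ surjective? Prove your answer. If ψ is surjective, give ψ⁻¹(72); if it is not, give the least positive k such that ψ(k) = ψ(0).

17

Recall: ψ is surjective if every y in the codomain equals ψ(x) for some x in the domain.
Since gcd(84, 119) = 7, we have 84x ≡ 0 (mod 7) for all x, so ψ(x) ≡ 6 (mod 7).
But 0 ≢ 6 (mod 7), so 0 ∈ ℤ/119ℤ has no preimage. Thus ψ is not surjective.
Since ψ is not surjective, we find the least positive k with ψ(k) = ψ(0): this means 84k ≡ 0 (mod 119), i.e. 119 ∣ 84k. Since gcd(84, 119) = 7, dividing through by 7 this holds exactly when 17 ∣ 12k, and as gcd(12, 17) = 1, exactly when 17 ∣ k.
The smallest positive such k is 17.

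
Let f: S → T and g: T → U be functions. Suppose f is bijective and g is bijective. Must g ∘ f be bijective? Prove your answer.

bijective

Injectivity: if g(f(a)) = g(f(b)) then f(a) = f(b) (g injective) so a = b (f injective).
Surjectivity: for c ∈ U pick b with g(b) = c, then a with f(a) = b; then (g ∘ f)(a) = c.
Hence g ∘ f is bijective.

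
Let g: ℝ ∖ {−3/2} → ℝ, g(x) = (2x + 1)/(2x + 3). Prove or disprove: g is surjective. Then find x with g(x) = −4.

If g(x) = 1, cross-multiplying gives 2(2x + 1) = 2(2x + 3), which simplifies to 2 = 6 — false.  So 1 has no preimage and g is not surjective.
Solving g(x) = −4: cross-multiplying gives 2x + 1 = −4(2x + 3), which rearranges to 10x = −13, so x = −13/10.

-13/10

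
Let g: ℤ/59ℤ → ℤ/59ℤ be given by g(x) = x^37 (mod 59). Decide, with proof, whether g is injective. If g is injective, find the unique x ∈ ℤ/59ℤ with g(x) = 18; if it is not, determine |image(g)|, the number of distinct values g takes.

40

Since 59 is prime, the nonzero elements of ℤ/59ℤ form a cyclic group of order 58.
As gcd(37, 58) = 1, raising to the 37th power is a bijection on this group: if s^37 ≡ t^37 then (st^{−1})^37 = 1, and the only element of order dividing gcd(37, 58) = 1 is 1, so s = t.
With g(0) = 0 this makes g injective on all of ℤ/59ℤ, hence bijective (finite equal-size domain and codomain). In particular g is injective.
Since g is injective, we find the preimage of 18. The inverse of x ↦ x^37 on (ℤ/59ℤ)^× is x ↦ x^11, because 37·11 = 407 = 7·58 + 1 ≡ 1 (mod 58) and x^{58} = 1 for x ≠ 0 (Fermat). So g⁻¹(18) = 18^11 mod 59.
Repeated squaring mod 59: 18^1 ≡ 18, 18^2 ≡ 18² = 324 ≡ 29, 18^4 ≡ 29² = 841 ≡ 15, 18^8 ≡ 15² = 225 ≡ 48. Since 11 = 8 + 2 + 1, 18^11 ≡ 48·29·18: 48·29 = 1392 ≡ 35, then 35·18 = 630 ≡ 40. So 18^11 ≡ 40 (mod 59).
Hence g⁻¹(18) = 40.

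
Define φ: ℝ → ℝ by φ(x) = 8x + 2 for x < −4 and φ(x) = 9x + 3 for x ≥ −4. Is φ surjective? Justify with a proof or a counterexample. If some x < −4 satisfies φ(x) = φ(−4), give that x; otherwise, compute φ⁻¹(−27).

-35/8

Both pieces are strictly increasing (slopes 8 and 9), so each is injective on its own interval.
The left piece maps (−∞, −4) onto (−∞, −30); the right piece maps [−4, ∞) onto [−33, ∞).
The union (−∞, −30) ∪ [−33, ∞) covers ℝ, so φ is surjective.
For the follow-up: the images overlap, so an x < −4 with φ(x) = φ(−4) exists. φ(−4) = −33; solving 8x + 2 = −33 for x < −4 gives x = (−33 − 2)/8 = −35/8.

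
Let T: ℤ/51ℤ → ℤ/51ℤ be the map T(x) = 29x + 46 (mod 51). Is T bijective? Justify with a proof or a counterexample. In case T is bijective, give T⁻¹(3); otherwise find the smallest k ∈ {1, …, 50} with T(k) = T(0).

46

By definition, T is injective when T(a) = T(b) forces a = b.
Suppose T(a) = T(b) in ℤ/51ℤ. Then 29a + 46 ≡ 29b + 46 (mod 51), thus 29(a − b) ≡ 0 (mod 51).
Since gcd(29, 51) = 1, 29 is invertible modulo 51, therefore a − b ≡ 0 (mod 51), i.e. a = b.
We now compute 29⁻¹ mod 51 explicitly. Euclid's algorithm: 51 = 1·29 + 22, 29 = 1·22 + 7, 22 = 3·7 + 1; back-substituting gives 1 = 44·29 − 25·51, so 29⁻¹ ≡ 44 (mod 51).
For any y ∈ ℤ/51ℤ, x = 44(y − 46) mod 51 satisfies T(x) = 29·44(y − 46) + 46 ≡ y (since 29·44 ≡ 1 mod 51). So every y has a preimage.
Thus T is bijective.
Since T is bijective, we find T⁻¹(3): we need 29x ≡ 3 − 46 ≡ 8 (mod 51). Using 29⁻¹ = 44: x ≡ 44·8 = 352 = 6·51 + 46, so x = 46.
Check: T(46) = 29·46 + 46 = 1380 = 27·51 + 3 ≡ 3 (mod 51).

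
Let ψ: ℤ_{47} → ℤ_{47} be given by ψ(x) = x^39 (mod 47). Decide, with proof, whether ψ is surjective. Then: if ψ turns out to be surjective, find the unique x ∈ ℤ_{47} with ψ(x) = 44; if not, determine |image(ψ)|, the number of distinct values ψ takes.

11

Since 47 is prime, the nonzero elements of ℤ_{47} form a cyclic group of order 46.
As gcd(39, 46) = 1, raising to the 39th power is a bijection on this group: if a^39 ≡ b^39 then (ab^{−1})^39 = 1, and the only element of order dividing gcd(39, 46) = 1 is 1, so a = b.
With ψ(0) = 0 this makes ψ injective on all of ℤ_{47}, hence bijective (finite equal-size domain and codomain). In particular ψ is surjective.
Since ψ is surjective, we find the preimage of 44. The inverse of x ↦ x^39 on (ℤ_{47})^× is x ↦ x^13, because 39·13 = 507 = 11·46 + 1 ≡ 1 (mod 46) and x^{46} = 1 for x ≠ 0 (Fermat). So ψ⁻¹(44) = 44^13 mod 47.
Repeated squaring mod 47: 44^1 ≡ 44, 44^2 ≡ 44² = 1936 ≡ 9, 44^4 ≡ 9² = 81 ≡ 34, 44^8 ≡ 34² = 1156 ≡ 28. Since 13 = 8 + 4 + 1, 44^13 ≡ 28·34·44: 28·34 = 952 ≡ 12, then 12·44 = 528 ≡ 11. So 44^13 ≡ 11 (mod 47).
Hence ψ⁻¹(44) = 11.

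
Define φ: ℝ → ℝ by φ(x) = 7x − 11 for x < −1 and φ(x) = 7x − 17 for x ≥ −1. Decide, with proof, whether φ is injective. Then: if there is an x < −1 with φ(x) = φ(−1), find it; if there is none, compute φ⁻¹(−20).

-13/7

Both pieces are strictly increasing (slopes 7 and 7), so each is injective on its own interval.
The left piece maps (−∞, −1) onto (−∞, −18); the right piece maps [−1, ∞) onto [−24, ∞).
These images overlap. In particular φ(−1) = −24 (right piece), and solving 7x − 11 = −24 on the left piece gives x = −13/7 < −1.
So φ(−13/7) = φ(−1) with −13/7 ≠ −1, and φ is not injective. This x = −13/7 is the requested value below −1.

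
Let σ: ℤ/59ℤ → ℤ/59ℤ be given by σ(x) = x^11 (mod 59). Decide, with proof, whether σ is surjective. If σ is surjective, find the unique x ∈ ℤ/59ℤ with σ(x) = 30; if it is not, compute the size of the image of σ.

Since 59 is prime, the nonzero elements of ℤ/59ℤ form a cyclic group of order 58.
As gcd(11, 58) = 1, raising to the 11th power is a bijection on this group: if s^11 ≡ t^11 then (st^{−1})^11 = 1, and the only element of order dividing gcd(11, 58) = 1 is 1, so s = t.
With σ(0) = 0 this makes σ injective on all of ℤ/59ℤ, hence bijective (finite equal-size domain and codomain). In particular σ is surjective.
Since σ is surjective, we find the preimage of 30. The inverse of x ↦ x^11 on (ℤ/59ℤ)^× is x ↦ x^37, because 11·37 = 407 = 7·58 + 1 ≡ 1 (mod 58) and x^{58} = 1 for x ≠ 0 (Fermat). So σ⁻¹(30) = 30^37 mod 59.
Repeated squaring mod 59: 30^1 ≡ 30, 30^2 ≡ 30² = 900 ≡ 15, 30^4 ≡ 15² = 225 ≡ 48, 30^8 ≡ 48² = 2304 ≡ 3, 30^16 ≡ 3² = 9, 30^32 ≡ 9² = 81 ≡ 22. Since 37 = 32 + 4 + 1, 30^37 ≡ 22·48·30: 22·48 = 1056 ≡ 53, then 53·30 = 1590 ≡ 56. So 30^37 ≡ 56 (mod 59).
Hence σ⁻¹(30) = 56.

56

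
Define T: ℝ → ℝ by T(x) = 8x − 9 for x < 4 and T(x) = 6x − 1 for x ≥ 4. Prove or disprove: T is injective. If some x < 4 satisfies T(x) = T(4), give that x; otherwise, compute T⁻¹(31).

Both pieces are strictly increasing (slopes 8 and 6), so each is injective on its own interval.
The left piece maps (−∞, 4) onto (−∞, 23); the right piece maps [4, ∞) onto [23, ∞).
These images are disjoint, so no value is attained by both pieces. Thus T is injective.
Because the two images are disjoint, no x < 4 has T(x) = T(4), so we compute T⁻¹(31): 31 lies in [23, ∞), so solve 6x − 1 = 31: x = (31 + 1)/6 = 16/3.

16/3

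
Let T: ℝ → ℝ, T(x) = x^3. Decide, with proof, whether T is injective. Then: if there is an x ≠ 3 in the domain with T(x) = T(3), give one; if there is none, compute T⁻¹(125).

On ℝ, x ↦ x^3 is strictly increasing (since 3 is odd), so T(u) = T(v) forces u = v. Therefore T is injective.
Since x ↦ x^3 is strictly increasing on ℝ, it is injective there, so no x ≠ 3 in the domain has T(x) = T(3). We therefore compute T⁻¹(125) = 125^{1/3} = 5 (indeed 5^3 = 125).

5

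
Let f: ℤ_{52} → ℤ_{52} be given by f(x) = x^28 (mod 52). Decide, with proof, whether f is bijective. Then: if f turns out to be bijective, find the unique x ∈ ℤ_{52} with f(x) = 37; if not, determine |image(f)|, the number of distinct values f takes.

f(1) = 1^28 = 1.
f(5): Repeated squaring mod 52: 5^1 ≡ 5, 5^2 ≡ 5² = 25, 5^4 ≡ 25² = 625 ≡ 1, 5^8 ≡ 1² = 1, 5^16 ≡ 1² = 1. Since 28 = 16 + 8 + 4, 5^28 ≡ 1·1·1: 1·1 = 1, then 1·1 = 1. So 5^28 ≡ 1 (mod 52).
So f(1) = f(5) = 1 while 1 ≠ 5, hence f is not injective, hence not bijective.
Since f is not bijective, we determine |image(f)|. Computing x^28 mod 52 for each x (by repeated squaring, reducing mod 52 at every step), the values f(0), f(1), …, f(51) are: 0, 1, 16, 29, 48, 1, 48, 9, 40, 9, 16, 29, 40, 13, 40, 29, 16, 9, 40, 9, 48, 1, 48, 29, 16, 1, 0, 1, 16, 29, 48, 1, 48, 9, 40, 9, 16, 29, 40, 13, 40, 29, 16, 9, 40, 9, 48, 1, 48, 29, 16, 1.
The distinct values are {0, 1, 9, 13, 16, 29, 40, 48}; there are 8 of them.

8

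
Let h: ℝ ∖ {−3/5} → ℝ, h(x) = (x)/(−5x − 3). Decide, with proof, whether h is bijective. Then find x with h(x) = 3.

-9/16

If h(x) = −1/5, cross-multiplying gives −5(x) = 1(−5x − 3), which simplifies to 0 = −3 — false.  So −1/5 has no preimage and h is not surjective.
Thus h is not bijective.
Solving h(x) = 3: cross-multiplying gives x = 3(−5x − 3), which rearranges to 16x = −9, so x = −9/16.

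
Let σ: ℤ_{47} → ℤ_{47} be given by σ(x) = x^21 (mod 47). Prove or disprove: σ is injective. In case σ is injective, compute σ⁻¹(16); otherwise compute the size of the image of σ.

Since 47 is prime, the nonzero elements of ℤ_{47} form a cyclic group of order 46.
As gcd(21, 46) = 1, raising to the 21st power is a bijection on this group: if u^21 ≡ v^21 then (uv^{−1})^21 = 1, and the only element of order dividing gcd(21, 46) = 1 is 1, so u = v.
With σ(0) = 0 this makes σ injective on all of ℤ_{47}, hence bijective (finite equal-size domain and codomain). In particular σ is injective.
Since σ is injective, we find the preimage of 16. The inverse of x ↦ x^21 on (ℤ_{47})^× is x ↦ x^11, because 21·11 = 231 = 5·46 + 1 ≡ 1 (mod 46) and x^{46} = 1 for x ≠ 0 (Fermat). So σ⁻¹(16) = 16^11 mod 47.
Repeated squaring mod 47: 16^1 ≡ 16, 16^2 ≡ 16² = 256 ≡ 21, 16^4 ≡ 21² = 441 ≡ 18, 16^8 ≡ 18² = 324 ≡ 42. Since 11 = 8 + 2 + 1, 16^11 ≡ 42·21·16: 42·21 = 882 ≡ 36, then 36·16 = 576 ≡ 12. So 16^11 ≡ 12 (mod 47).
Hence σ⁻¹(16) = 12.

12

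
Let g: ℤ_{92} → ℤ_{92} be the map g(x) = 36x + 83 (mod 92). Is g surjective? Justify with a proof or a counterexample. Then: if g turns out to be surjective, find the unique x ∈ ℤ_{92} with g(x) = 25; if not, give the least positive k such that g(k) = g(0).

Since gcd(36, 92) = 4, we have 36x ≡ 0 (mod 4) for all x, so g(x) ≡ 3 (mod 4).
But 0 ≢ 3 (mod 4), so 0 ∈ ℤ_{92} has no preimage. Hence g is not surjective.
Since g is not surjective, we find the least positive k with g(k) = g(0): this means 36k ≡ 0 (mod 92), i.e. 92 ∣ 36k. Since gcd(36, 92) = 4, dividing through by 4 this holds exactly when 23 ∣ 9k, and as gcd(9, 23) = 1, exactly when 23 ∣ k.
The smallest positive such k is 23.

23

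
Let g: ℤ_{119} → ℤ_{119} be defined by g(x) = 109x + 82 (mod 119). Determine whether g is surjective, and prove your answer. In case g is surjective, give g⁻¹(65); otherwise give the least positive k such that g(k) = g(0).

Since gcd(109, 119) = 1, 109 is invertible modulo 119. Euclid's algorithm: 119 = 1·109 + 10, 109 = 10·10 + 9, 10 = 1·9 + 1; back-substituting gives 1 = 107·109 − 98·119, so 109⁻¹ ≡ 107 (mod 119).
For any y ∈ ℤ_{119}, x = 107(y − 82) mod 119 satisfies g(x) = 109·107(y − 82) + 82 ≡ y (since 109·107 ≡ 1 mod 119). So every y has a preimage.
Hence g is surjective.
Since g is surjective, we compute g⁻¹(65): solve 109x + 82 ≡ 65 (mod 119), i.e. 109x ≡ 102 (mod 119).
Multiplying by 109⁻¹ = 107 gives x ≡ 107·102 = 10914 = 91·119 + 85 ≡ 85 (mod 119).
Check: g(85) = 109·85 + 82 = 9347 = 78·119 + 65 ≡ 65 (mod 119).

85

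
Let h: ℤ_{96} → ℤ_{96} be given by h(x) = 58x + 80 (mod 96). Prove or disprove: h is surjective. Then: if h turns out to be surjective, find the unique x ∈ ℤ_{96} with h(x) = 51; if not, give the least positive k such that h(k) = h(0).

Since gcd(58, 96) = 2, we have 58x ≡ 0 (mod 2) for all x, so h(x) ≡ 0 (mod 2).
But 1 ≢ 0 (mod 2), so 1 ∈ ℤ_{96} has no preimage. Therefore h is not surjective.
Since h is not surjective, we find the least positive k with h(k) = h(0): this means 58k ≡ 0 (mod 96), i.e. 96 ∣ 58k. Since gcd(58, 96) = 2, dividing through by 2 this holds exactly when 48 ∣ 29k, and as gcd(29, 48) = 1, exactly when 48 ∣ k.
The smallest positive such k is 48.

48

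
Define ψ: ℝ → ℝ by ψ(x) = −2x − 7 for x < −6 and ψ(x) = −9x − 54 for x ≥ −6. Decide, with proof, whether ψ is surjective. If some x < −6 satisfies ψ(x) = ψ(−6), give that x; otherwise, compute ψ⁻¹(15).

-11

Both pieces are strictly decreasing (slopes −2 and −9), so each is injective on its own interval.
The left piece maps (−∞, −6) onto (5, ∞); the right piece maps [−6, ∞) onto (−∞, 0].
The union (5, ∞) ∪ (−∞, 0] omits the interval between 5 and 0; in particular 5 has no preimage. So ψ is not surjective.
Because the two images are disjoint, no x < −6 has ψ(x) = ψ(−6), so we compute ψ⁻¹(15): 15 lies in (5, ∞), so solve −2x − 7 = 15: x = (15 + 7)/(−2) = −11.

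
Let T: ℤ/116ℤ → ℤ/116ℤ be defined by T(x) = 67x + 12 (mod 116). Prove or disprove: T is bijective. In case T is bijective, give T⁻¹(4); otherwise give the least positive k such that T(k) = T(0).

12

Suppose T(u) = T(v) in ℤ/116ℤ. Then 67u + 12 ≡ 67v + 12 (mod 116), thus 67(u − v) ≡ 0 (mod 116).
Since gcd(67, 116) = 1, 67 is invertible modulo 116, thus u − v ≡ 0 (mod 116), i.e. u = v.
We now compute 67⁻¹ mod 116 explicitly. Euclid's algorithm: 116 = 1·67 + 49, 67 = 1·49 + 18, 49 = 2·18 + 13, 18 = 1·13 + 5, 13 = 2·5 + 3, 5 = 1·3 + 2, 3 = 1·2 + 1; back-substituting gives 1 = 71·67 − 41·116, so 67⁻¹ ≡ 71 (mod 116).
Then y ↦ 71(y − 12) is a two-sided inverse to T, so every y ∈ ℤ/116ℤ has a preimage.
Therefore T is bijective.
Since T is bijective, we find T⁻¹(4): we need 67x ≡ 4 − 12 ≡ 108 (mod 116). Using 67⁻¹ = 71: x ≡ 71·108 = 7668 = 66·116 + 12, so x = 12.
Check: T(12) = 67·12 + 12 = 816 = 7·116 + 4 ≡ 4 (mod 116).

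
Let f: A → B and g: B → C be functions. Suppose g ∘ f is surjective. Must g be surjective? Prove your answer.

surjective

Let c ∈ C. Since g ∘ f is surjective, some a ∈ A has g(f(a)) = c. Then b = f(a) ∈ B satisfies g(b) = c. So g is surjective.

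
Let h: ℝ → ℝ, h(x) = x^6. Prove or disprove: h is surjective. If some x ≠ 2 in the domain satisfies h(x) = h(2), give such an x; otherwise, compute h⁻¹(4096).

Since 6 is even, x^6 ≥ 0 for all x ∈ ℝ, so −1 ∈ ℝ has no preimage. So h is not surjective.
For the follow-up, such an x exists: taking x = −2 ∈ ℝ gives h(−2) = 64 = h(2) with −2 ≠ 2.

-2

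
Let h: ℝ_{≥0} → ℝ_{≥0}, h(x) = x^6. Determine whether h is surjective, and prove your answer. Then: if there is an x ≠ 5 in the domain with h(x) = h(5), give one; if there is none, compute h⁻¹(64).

For any y ∈ ℝ_{≥0}, x = y^{1/6} ∈ ℝ_{≥0} gives h(x) = y, so h is surjective.
Since x ↦ x^6 is strictly increasing on ℝ_{≥0}, it is injective there, so no x ≠ 5 in the domain has h(x) = h(5). We therefore compute h⁻¹(64) = 64^{1/6} = 2 (indeed 2^6 = 64).

2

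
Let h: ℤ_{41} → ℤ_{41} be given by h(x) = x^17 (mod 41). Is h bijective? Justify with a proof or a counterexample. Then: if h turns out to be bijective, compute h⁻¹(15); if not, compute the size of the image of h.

Since 41 is prime, the nonzero elements of ℤ_{41} form a cyclic group of order 40.
As gcd(17, 40) = 1, raising to the 17th power is a bijection on this group: if x_1^17 ≡ x_2^17 then (x_1x_2^{−1})^17 = 1, and the only element of order dividing gcd(17, 40) = 1 is 1, so x_1 = x_2.
With h(0) = 0 this makes h injective on all of ℤ_{41}, hence bijective (finite equal-size domain and codomain). In particular h is bijective.
Since h is bijective, we find the preimage of 15. The inverse of x ↦ x^17 on (ℤ_{41})^× is x ↦ x^33, because 17·33 = 561 = 14·40 + 1 ≡ 1 (mod 40) and x^{40} = 1 for x ≠ 0 (Fermat). So h⁻¹(15) = 15^33 mod 41.
Repeated squaring mod 41: 15^1 ≡ 15, 15^2 ≡ 15² = 225 ≡ 20, 15^4 ≡ 20² = 400 ≡ 31, 15^8 ≡ 31² = 961 ≡ 18, 15^16 ≡ 18² = 324 ≡ 37, 15^32 ≡ 37² = 1369 ≡ 16. Since 33 = 32 + 1, 15^33 ≡ 16·15: 16·15 = 240 ≡ 35. So 15^33 ≡ 35 (mod 41).
Hence h⁻¹(15) = 35.

35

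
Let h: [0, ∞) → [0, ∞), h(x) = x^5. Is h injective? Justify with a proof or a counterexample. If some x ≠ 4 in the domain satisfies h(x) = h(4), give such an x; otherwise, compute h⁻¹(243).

3

On [0, ∞), x ↦ x^5 is strictly increasing, so h(a) = h(b) forces a = b. Therefore h is injective.
Since x ↦ x^5 is strictly increasing on [0, ∞), it is injective there, so no x ≠ 4 in the domain has h(x) = h(4). We therefore compute h⁻¹(243) = 243^{1/5} = 3 (indeed 3^5 = 243).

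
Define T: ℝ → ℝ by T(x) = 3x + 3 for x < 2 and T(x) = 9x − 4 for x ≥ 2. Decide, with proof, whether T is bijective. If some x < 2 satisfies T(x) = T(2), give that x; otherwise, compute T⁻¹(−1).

Both pieces are strictly increasing (slopes 3 and 9), so each is injective on its own interval.
The left piece maps (−∞, 2) onto (−∞, 9); the right piece maps [2, ∞) onto [14, ∞).
The images leave a gap (9 has no preimage), so T is not surjective, hence not bijective.
Because the two images are disjoint, no x < 2 has T(x) = T(2), so we compute T⁻¹(−1): −1 lies in (−∞, 9), so solve 3x + 3 = −1: x = (−1 − 3)/3 = −4/3.

-4/3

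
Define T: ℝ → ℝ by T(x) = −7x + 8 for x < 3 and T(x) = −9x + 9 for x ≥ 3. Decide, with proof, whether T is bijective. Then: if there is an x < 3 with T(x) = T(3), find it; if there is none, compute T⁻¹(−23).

32/9

Both pieces are strictly decreasing (slopes −7 and −9), so each is injective on its own interval.
The left piece maps (−∞, 3) onto (−13, ∞); the right piece maps [3, ∞) onto (−∞, −18].
The images leave a gap (−13 has no preimage), so T is not surjective, hence not bijective.
Because the two images are disjoint, no x < 3 has T(x) = T(3), so we compute T⁻¹(−23): −23 lies in (−∞, −18], so solve −9x + 9 = −23: x = (−23 − 9)/(−9) = 32/9.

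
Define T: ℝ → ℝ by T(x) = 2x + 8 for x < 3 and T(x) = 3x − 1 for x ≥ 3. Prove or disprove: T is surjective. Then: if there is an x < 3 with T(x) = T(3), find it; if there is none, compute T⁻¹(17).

Both pieces are strictly increasing (slopes 2 and 3), so each is injective on its own interval.
The left piece maps (−∞, 3) onto (−∞, 14); the right piece maps [3, ∞) onto [8, ∞).
The union (−∞, 14) ∪ [8, ∞) covers ℝ, so T is surjective.
For the follow-up: the images overlap, so an x < 3 with T(x) = T(3) exists. T(3) = 8; solving 2x + 8 = 8 for x < 3 gives x = (8 − 8)/2 = 0.

0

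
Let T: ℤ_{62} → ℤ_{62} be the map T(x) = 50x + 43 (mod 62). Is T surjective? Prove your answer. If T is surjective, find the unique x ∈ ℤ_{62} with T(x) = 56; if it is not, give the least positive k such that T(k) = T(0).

31

By definition, surjectivity means every element of the codomain has a preimage under T.
Since gcd(50, 62) = 2, we have 50x ≡ 0 (mod 2) for all x, so T(x) ≡ 1 (mod 2).
But 0 ≢ 1 (mod 2), so 0 ∈ ℤ_{62} has no preimage. Therefore T is not surjective.
Since T is not surjective, we find the least positive k with T(k) = T(0): this means 50k ≡ 0 (mod 62), i.e. 62 ∣ 50k. Since gcd(50, 62) = 2, dividing through by 2 this holds exactly when 31 ∣ 25k, and as gcd(25, 31) = 1, exactly when 31 ∣ k.
The smallest positive such k is 31.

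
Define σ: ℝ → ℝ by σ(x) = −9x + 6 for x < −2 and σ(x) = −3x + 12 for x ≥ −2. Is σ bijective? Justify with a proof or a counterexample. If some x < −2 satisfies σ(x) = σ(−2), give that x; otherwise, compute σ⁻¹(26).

Both pieces are strictly decreasing (slopes −9 and −3), so each is injective on its own interval.
The left piece maps (−∞, −2) onto (24, ∞); the right piece maps [−2, ∞) onto (−∞, 18].
The images leave a gap (24 has no preimage), so σ is not surjective, hence not bijective.
Because the two images are disjoint, no x < −2 has σ(x) = σ(−2), so we compute σ⁻¹(26): 26 lies in (24, ∞), so solve −9x + 6 = 26: x = (26 − 6)/(−9) = −20/9.

-20/9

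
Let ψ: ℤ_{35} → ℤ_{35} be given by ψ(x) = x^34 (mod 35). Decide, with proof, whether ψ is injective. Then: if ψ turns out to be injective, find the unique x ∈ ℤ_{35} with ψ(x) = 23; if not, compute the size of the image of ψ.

12

ψ(1) = 1^34 = 1.
ψ(6): Repeated squaring mod 35: 6^1 ≡ 6, 6^2 ≡ 6² = 36 ≡ 1, 6^4 ≡ 1² = 1, 6^8 ≡ 1² = 1, 6^16 ≡ 1² = 1, 6^32 ≡ 1² = 1. Since 34 = 32 + 2, 6^34 ≡ 1·1: 1·1 = 1. So 6^34 ≡ 1 (mod 35).
So ψ(1) = ψ(6) = 1 while 1 ≠ 6, therefore ψ is not injective.
Since ψ is not injective, we determine |image(ψ)|. Computing x^34 mod 35 for each x (by repeated squaring, reducing mod 35 at every step), the values ψ(0), ψ(1), …, ψ(34) are: 0, 1, 9, 4, 11, 30, 1, 14, 29, 16, 25, 11, 9, 29, 21, 15, 16, 4, 4, 16, 15, 21, 29, 9, 11, 25, 16, 29, 14, 1, 30, 11, 4, 9, 1.
The distinct values are {0, 1, 4, 9, 11, 14, 15, 16, 21, 25, 29, 30}; there are 12 of them.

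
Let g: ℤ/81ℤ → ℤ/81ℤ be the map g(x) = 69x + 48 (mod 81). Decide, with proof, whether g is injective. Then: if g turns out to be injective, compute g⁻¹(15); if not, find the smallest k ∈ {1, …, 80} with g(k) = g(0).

We have gcd(69, 81) = 3 > 1. Taking s = 0 and t = 27: g(0) = 48 and g(27) = 69·27 + 48 = 1911 ≡ 48 (mod 81).
So g(0) = g(27) while 0 ≠ 27, therefore g is not injective.
Since g is not injective, we find the least positive k with g(k) = g(0): this means 69k ≡ 0 (mod 81), i.e. 81 ∣ 69k. Since gcd(69, 81) = 3, dividing through by 3 this holds exactly when 27 ∣ 23k, and as gcd(23, 27) = 1, exactly when 27 ∣ k.
The smallest positive such k is 27.

27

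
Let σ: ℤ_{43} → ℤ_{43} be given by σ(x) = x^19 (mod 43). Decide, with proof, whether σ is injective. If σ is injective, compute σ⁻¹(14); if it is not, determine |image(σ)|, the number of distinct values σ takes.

Since 43 is prime, the nonzero elements of ℤ_{43} form a cyclic group of order 42.
As gcd(19, 42) = 1, raising to the 19th power is a bijection on this group: if u^19 ≡ v^19 then (uv^{−1})^19 = 1, and the only element of order dividing gcd(19, 42) = 1 is 1, so u = v.
With σ(0) = 0 this makes σ injective on all of ℤ_{43}, hence bijective (finite equal-size domain and codomain). In particular σ is injective.
Since σ is injective, we find the preimage of 14. The inverse of x ↦ x^19 on (ℤ_{43})^× is x ↦ x^31, because 19·31 = 589 = 14·42 + 1 ≡ 1 (mod 42) and x^{42} = 1 for x ≠ 0 (Fermat). So σ⁻¹(14) = 14^31 mod 43.
Repeated squaring mod 43: 14^1 ≡ 14, 14^2 ≡ 14² = 196 ≡ 24, 14^4 ≡ 24² = 576 ≡ 17, 14^8 ≡ 17² = 289 ≡ 31, 14^16 ≡ 31² = 961 ≡ 15. Since 31 = 16 + 8 + 4 + 2 + 1, 14^31 ≡ 15·31·17·24·14: 15·31 = 465 ≡ 35, then 35·17 = 595 ≡ 36, then 36·24 = 864 ≡ 4, then 4·14 = 56 ≡ 13. So 14^31 ≡ 13 (mod 43).
Hence σ⁻¹(14) = 13.

13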